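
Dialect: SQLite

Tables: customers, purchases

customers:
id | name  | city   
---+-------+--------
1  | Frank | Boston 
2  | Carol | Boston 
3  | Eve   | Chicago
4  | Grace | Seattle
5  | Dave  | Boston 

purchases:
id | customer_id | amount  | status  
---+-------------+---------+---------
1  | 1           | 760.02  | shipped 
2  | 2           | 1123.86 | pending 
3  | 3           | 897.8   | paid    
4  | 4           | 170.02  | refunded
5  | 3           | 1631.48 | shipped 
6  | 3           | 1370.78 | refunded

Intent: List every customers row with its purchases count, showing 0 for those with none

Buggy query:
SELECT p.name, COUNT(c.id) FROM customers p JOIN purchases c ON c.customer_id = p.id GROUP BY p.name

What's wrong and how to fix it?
Bug: An inner join excludes parents with zero children

Fix: Switch to LEFT JOIN to retain unmatched parent rows

Corrected query:
SELECT p.name, COUNT(c.id) FROM customers p LEFT JOIN purchases c ON c.customer_id = p.id GROUP BY p.name

Result:
name  | COUNT(c.id)
------+------------
Carol | 1          
Dave  | 0          
Eve   | 3          
Frank | 1          
Grace | 1          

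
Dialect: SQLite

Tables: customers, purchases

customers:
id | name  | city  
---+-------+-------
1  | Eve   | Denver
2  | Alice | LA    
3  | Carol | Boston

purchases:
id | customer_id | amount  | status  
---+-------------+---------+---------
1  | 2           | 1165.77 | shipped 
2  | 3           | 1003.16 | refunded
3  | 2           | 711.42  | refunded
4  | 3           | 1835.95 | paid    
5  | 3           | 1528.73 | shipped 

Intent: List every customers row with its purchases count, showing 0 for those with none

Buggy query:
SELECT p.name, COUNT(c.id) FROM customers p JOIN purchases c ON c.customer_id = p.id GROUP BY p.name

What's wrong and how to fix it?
Bug: INNER JOIN drops customers rows that have no matching purchases rows

Fix: Switch to LEFT JOIN to retain unmatched parent rows

Corrected query:
SELECT p.name, COUNT(c.id) FROM customers p LEFT JOIN purchases c ON c.customer_id = p.id GROUP BY p.name

Result:
name  | COUNT(c.id)
------+------------
Alice | 2          
Carol | 3          
Eve   | 0          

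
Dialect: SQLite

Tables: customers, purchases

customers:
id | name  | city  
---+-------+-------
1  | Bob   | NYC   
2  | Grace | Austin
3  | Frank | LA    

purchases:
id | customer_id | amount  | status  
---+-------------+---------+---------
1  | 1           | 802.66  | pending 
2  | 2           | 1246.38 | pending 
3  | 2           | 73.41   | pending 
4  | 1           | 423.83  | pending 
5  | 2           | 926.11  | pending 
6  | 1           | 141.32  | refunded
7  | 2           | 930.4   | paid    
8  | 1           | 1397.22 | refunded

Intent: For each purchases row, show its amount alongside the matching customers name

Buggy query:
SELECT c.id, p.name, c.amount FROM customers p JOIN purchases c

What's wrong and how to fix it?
Bug: JOIN with no ON clause produces a cartesian product; every purchases row pairs with every customers row

Fix: Add ON c.customer_id = p.id to the JOIN

Corrected query:
SELECT c.id, p.name, c.amount FROM customers p JOIN purchases c ON c.customer_id = p.id

Result:
id | name  | amount 
---+-------+--------
1  | Bob   | 802.66 
2  | Grace | 1246.38
3  | Grace | 73.41  
4  | Bob   | 423.83 
5  | Grace | 926.11 
6  | Bob   | 141.32 
7  | Grace | 930.4  
8  | Bob   | 1397.22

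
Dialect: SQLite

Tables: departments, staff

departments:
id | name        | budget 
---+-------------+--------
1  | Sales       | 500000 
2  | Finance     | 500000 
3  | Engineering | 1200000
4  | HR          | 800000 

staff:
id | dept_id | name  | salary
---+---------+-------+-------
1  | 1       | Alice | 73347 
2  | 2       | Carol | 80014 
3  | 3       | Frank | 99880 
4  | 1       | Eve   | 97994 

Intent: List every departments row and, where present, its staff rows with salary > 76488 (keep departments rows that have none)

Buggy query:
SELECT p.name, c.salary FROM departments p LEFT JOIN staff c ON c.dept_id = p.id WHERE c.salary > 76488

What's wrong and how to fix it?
Bug: A WHERE condition on the right-hand table after LEFT JOIN drops unmatched parents

Fix: Move the right-table condition into the ON clause so unmatched parents are kept

Corrected query:
SELECT p.name, c.salary FROM departments p LEFT JOIN staff c ON c.dept_id = p.id AND c.salary > 76488

Result:
name        | salary
------------+-------
Sales       | 97994 
Finance     | 80014 
Engineering | 99880 
HR          | NULL  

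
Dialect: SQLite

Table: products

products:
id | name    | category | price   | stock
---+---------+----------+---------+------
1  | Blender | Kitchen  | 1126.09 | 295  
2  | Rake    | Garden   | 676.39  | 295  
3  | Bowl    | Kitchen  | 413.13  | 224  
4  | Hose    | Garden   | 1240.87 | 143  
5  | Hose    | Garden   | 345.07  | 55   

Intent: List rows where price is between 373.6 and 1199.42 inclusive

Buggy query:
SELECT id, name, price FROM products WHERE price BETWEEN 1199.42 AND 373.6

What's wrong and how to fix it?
Bug: BETWEEN expects the lower bound first; with 1199.42 AND 373.6 the range is empty

Fix: Write BETWEEN 373.6 AND 1199.42

Corrected query:
SELECT id, name, price FROM products WHERE price BETWEEN 373.6 AND 1199.42

Result:
id | name    | price  
---+---------+--------
1  | Blender | 1126.09
2  | Rake    | 676.39 
3  | Bowl    | 413.13 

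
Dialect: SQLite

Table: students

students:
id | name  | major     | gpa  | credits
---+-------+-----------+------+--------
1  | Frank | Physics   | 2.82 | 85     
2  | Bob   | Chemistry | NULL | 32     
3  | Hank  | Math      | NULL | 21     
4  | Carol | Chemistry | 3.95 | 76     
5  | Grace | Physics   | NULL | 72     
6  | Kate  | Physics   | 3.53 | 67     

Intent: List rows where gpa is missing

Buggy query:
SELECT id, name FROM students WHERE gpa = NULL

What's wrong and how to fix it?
Bug: '= NULL' is always unknown in SQL three-valued logic, so no rows match

Fix: Replace '= NULL' with 'IS NULL'

Corrected query:
SELECT id, name FROM students WHERE gpa IS NULL

Result:
id | name 
---+------
2  | Bob  
3  | Hank 
5  | Grace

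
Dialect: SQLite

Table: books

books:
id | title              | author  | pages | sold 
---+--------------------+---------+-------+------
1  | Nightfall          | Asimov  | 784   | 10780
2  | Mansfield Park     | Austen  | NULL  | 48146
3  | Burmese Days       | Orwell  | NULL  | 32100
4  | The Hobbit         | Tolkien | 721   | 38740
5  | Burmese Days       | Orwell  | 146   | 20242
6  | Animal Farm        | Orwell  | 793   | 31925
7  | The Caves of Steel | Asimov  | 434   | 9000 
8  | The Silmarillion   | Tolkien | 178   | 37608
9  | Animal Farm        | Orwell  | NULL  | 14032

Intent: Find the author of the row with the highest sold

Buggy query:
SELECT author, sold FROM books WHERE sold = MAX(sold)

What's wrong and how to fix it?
Bug: WHERE is evaluated per row; an aggregate over the whole table isn't defined there

Fix: Use a subquery: WHERE sold = (SELECT MAX(sold) FROM books)

Corrected query:
SELECT author, sold FROM books WHERE sold = (SELECT MAX(sold) FROM books)

Result:
author | sold 
-------+------
Austen | 48146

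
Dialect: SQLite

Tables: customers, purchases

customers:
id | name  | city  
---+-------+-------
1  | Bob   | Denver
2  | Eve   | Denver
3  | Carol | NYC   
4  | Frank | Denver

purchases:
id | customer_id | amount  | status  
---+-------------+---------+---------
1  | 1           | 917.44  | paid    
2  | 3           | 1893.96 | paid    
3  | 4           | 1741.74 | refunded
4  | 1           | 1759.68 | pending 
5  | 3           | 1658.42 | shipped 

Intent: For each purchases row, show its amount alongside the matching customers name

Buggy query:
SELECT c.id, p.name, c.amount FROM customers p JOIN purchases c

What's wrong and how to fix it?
Bug: Missing join condition: each purchases row is matched to all customers rows instead of just its own

Fix: Add ON c.customer_id = p.id to the JOIN

Corrected query:
SELECT c.id, p.name, c.amount FROM customers p JOIN purchases c ON c.customer_id = p.id

Result:
id | name  | amount 
---+-------+--------
1  | Bob   | 917.44 
2  | Carol | 1893.96
3  | Frank | 1741.74
4  | Bob   | 1759.68
5  | Carol | 1658.42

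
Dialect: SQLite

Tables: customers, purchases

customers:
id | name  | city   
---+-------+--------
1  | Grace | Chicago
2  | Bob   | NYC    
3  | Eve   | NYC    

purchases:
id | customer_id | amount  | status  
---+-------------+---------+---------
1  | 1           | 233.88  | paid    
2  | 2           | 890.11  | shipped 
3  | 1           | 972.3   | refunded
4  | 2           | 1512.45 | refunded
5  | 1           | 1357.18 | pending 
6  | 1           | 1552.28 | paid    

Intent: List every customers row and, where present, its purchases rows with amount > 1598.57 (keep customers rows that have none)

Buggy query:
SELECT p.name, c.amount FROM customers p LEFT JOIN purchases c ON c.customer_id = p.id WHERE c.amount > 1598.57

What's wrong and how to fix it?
Bug: Filtering c.amount in WHERE discards the NULL rows produced by LEFT JOIN, turning it into an inner join

Fix: Put 'c.amount > 1598.57' in the JOIN's ON clause instead of WHERE

Corrected query:
SELECT p.name, c.amount FROM customers p LEFT JOIN purchases c ON c.customer_id = p.id AND c.amount > 1598.57

Result:
name  | amount
------+-------
Grace | NULL  
Bob   | NULL  
Eve   | NULL  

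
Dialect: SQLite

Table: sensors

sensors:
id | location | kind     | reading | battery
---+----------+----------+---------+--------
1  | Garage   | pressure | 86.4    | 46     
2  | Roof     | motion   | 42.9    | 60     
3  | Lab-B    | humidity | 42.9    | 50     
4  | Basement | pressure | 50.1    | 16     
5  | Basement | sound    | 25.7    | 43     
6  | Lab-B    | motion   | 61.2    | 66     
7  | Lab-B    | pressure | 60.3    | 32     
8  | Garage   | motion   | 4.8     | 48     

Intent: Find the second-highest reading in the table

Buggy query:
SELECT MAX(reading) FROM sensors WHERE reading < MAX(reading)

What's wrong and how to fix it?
Bug: MAX(reading) on the right of the comparison is an aggregate-in-WHERE error

Fix: Compute the overall MAX in a subquery, then take MAX of rows below it

Corrected query:
SELECT MAX(reading) FROM sensors WHERE reading < (SELECT MAX(reading) FROM sensors)

Result:
MAX(reading)
------------
61.2        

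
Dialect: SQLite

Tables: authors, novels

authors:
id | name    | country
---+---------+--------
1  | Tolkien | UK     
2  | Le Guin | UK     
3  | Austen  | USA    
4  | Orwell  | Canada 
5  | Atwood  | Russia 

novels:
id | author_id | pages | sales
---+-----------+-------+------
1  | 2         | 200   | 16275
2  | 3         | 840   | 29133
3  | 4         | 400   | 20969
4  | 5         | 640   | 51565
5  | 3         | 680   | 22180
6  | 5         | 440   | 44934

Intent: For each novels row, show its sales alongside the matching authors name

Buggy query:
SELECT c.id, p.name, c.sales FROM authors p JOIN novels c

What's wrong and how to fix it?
Bug: JOIN with no ON clause produces a cartesian product; every novels row pairs with every authors row

Fix: Specify the join condition linking the foreign key to the parent id

Corrected query:
SELECT c.id, p.name, c.sales FROM authors p JOIN novels c ON c.author_id = p.id

Result:
id | name    | sales
---+---------+------
1  | Le Guin | 16275
2  | Austen  | 29133
3  | Orwell  | 20969
4  | Atwood  | 51565
5  | Austen  | 22180
6  | Atwood  | 44934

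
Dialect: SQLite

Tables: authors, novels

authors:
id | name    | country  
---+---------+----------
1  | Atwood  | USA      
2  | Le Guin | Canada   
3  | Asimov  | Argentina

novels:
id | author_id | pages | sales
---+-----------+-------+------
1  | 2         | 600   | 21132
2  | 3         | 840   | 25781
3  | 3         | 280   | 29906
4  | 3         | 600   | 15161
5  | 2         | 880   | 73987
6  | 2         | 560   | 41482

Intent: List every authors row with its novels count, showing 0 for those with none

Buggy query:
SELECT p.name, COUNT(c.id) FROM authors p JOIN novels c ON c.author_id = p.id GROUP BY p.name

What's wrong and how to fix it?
Bug: An inner join excludes parents with zero children

Fix: Switch to LEFT JOIN to retain unmatched parent rows

Corrected query:
SELECT p.name, COUNT(c.id) FROM authors p LEFT JOIN novels c ON c.author_id = p.id GROUP BY p.name

Result:
name    | COUNT(c.id)
--------+------------
Asimov  | 3          
Atwood  | 0          
Le Guin | 3          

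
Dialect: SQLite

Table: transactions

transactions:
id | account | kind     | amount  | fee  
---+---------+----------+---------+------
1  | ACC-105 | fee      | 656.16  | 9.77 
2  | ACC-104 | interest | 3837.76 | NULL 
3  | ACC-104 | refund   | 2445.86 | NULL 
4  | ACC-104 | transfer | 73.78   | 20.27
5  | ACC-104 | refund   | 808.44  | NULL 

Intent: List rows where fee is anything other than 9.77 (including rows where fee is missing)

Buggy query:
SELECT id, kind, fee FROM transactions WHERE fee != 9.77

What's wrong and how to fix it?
Bug: 'fee != 9.77' is unknown when fee is NULL, so NULL rows are silently excluded

Fix: Add an explicit OR fee IS NULL to include the missing-value rows

Corrected query:
SELECT id, kind, fee FROM transactions WHERE fee != 9.77 OR fee IS NULL

Result:
id | kind     | fee  
---+----------+------
2  | interest | NULL 
3  | refund   | NULL 
4  | transfer | 20.27
5  | refund   | NULL 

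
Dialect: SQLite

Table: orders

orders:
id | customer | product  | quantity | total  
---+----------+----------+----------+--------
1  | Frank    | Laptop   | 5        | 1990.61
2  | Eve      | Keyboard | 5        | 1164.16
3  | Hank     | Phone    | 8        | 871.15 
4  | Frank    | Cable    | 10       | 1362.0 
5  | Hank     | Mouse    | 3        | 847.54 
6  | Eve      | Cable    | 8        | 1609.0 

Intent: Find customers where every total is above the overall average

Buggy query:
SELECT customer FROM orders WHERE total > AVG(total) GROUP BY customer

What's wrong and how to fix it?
Bug: WHERE evaluates per row before aggregation, so AVG() is unavailable

Fix: Use a subquery for AVG and a HAVING MIN(...) filter so the condition holds for every row in the group

Corrected query:
SELECT customer FROM orders GROUP BY customer HAVING MIN(total) > (SELECT AVG(total) FROM orders)

Result:
customer
--------
Frank   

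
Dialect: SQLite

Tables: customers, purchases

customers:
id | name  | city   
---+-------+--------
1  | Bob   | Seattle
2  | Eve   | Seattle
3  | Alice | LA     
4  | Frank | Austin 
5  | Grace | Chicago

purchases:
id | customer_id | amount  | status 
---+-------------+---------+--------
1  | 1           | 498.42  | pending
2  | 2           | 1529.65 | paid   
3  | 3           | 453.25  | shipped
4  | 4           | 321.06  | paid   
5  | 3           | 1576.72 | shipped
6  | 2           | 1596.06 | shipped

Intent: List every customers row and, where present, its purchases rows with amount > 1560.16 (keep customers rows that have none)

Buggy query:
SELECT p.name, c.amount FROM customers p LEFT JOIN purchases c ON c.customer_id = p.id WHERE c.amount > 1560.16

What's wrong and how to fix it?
Bug: A WHERE condition on the right-hand table after LEFT JOIN drops unmatched parents

Fix: Put 'c.amount > 1560.16' in the JOIN's ON clause instead of WHERE

Corrected query:
SELECT p.name, c.amount FROM customers p LEFT JOIN purchases c ON c.customer_id = p.id AND c.amount > 1560.16

Result:
name  | amount 
------+--------
Bob   | NULL   
Eve   | 1596.06
Alice | 1576.72
Frank | NULL   
Grace | NULL   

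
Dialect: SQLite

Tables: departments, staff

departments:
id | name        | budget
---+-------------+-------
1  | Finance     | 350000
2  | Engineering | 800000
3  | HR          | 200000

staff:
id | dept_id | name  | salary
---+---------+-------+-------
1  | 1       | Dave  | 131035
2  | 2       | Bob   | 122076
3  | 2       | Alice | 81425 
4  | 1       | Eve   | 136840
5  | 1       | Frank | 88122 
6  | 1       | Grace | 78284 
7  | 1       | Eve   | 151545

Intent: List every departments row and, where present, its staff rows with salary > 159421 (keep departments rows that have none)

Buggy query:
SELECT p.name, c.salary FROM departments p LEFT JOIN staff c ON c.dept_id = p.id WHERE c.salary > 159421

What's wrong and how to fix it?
Bug: Filtering c.salary in WHERE discards the NULL rows produced by LEFT JOIN, turning it into an inner join

Fix: Move the right-table condition into the ON clause so unmatched parents are kept

Corrected query:
SELECT p.name, c.salary FROM departments p LEFT JOIN staff c ON c.dept_id = p.id AND c.salary > 159421

Result:
name        | salary
------------+-------
Finance     | NULL  
Engineering | NULL  
HR          | NULL  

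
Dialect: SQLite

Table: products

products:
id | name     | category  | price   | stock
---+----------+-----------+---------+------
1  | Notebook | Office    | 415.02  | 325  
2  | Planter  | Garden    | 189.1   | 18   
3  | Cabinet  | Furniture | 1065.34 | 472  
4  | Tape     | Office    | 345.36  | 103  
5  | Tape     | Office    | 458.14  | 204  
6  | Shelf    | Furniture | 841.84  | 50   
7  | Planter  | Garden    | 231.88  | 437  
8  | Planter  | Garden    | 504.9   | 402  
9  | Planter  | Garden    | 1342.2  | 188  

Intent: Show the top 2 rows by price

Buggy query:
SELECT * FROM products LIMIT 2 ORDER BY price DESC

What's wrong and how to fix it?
Bug: ORDER BY cannot follow LIMIT; LIMIT is the final clause

Fix: Sort with ORDER BY, then apply LIMIT

Corrected query:
SELECT * FROM products ORDER BY price DESC LIMIT 2

Result:
id | name    | category  | price   | stock
---+---------+-----------+---------+------
9  | Planter | Garden    | 1342.2  | 188  
3  | Cabinet | Furniture | 1065.34 | 472  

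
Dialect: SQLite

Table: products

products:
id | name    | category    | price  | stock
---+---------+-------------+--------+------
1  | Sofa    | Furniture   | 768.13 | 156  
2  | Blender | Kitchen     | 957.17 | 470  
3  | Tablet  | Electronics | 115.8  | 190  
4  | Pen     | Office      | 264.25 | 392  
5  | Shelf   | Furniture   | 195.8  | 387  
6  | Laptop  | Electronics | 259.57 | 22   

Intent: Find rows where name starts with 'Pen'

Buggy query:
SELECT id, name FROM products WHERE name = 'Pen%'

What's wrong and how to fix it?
Bug: '=' compares the literal string including the % character; pattern matching needs LIKE

Fix: Replace '=' with LIKE so 'Pen%' is treated as a pattern

Corrected query:
SELECT id, name FROM products WHERE name LIKE 'Pen%'

Result:
id | name
---+-----
4  | Pen 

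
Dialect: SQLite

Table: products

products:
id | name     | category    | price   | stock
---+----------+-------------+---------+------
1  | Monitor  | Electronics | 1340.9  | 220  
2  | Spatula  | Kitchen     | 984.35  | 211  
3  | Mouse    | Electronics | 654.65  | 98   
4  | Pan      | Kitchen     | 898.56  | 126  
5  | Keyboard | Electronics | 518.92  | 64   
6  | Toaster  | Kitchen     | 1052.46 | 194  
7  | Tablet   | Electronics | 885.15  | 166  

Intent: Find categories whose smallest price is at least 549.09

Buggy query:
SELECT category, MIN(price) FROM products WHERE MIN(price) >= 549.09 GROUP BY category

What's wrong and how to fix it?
Bug: MIN() in WHERE is a misuse of aggregate

Fix: Use HAVING for the per-group MIN condition

Corrected query:
SELECT category, MIN(price) FROM products GROUP BY category HAVING MIN(price) >= 549.09

Result:
category | MIN(price)
---------+-----------
Kitchen  | 898.56    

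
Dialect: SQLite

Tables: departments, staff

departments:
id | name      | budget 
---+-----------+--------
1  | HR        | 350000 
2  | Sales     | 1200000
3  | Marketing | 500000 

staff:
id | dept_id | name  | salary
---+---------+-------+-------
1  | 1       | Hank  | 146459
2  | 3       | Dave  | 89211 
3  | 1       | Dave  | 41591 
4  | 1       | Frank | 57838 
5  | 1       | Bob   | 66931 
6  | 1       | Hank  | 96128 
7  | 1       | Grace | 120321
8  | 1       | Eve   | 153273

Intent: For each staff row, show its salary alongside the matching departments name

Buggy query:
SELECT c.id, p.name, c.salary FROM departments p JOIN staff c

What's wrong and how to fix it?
Bug: JOIN with no ON clause produces a cartesian product; every staff row pairs with every departments row

Fix: Specify the join condition linking the foreign key to the parent id

Corrected query:
SELECT c.id, p.name, c.salary FROM departments p JOIN staff c ON c.dept_id = p.id

Result:
id | name      | salary
---+-----------+-------
1  | HR        | 146459
2  | Marketing | 89211 
3  | HR        | 41591 
4  | HR        | 57838 
5  | HR        | 66931 
6  | HR        | 96128 
7  | HR        | 120321
8  | HR        | 153273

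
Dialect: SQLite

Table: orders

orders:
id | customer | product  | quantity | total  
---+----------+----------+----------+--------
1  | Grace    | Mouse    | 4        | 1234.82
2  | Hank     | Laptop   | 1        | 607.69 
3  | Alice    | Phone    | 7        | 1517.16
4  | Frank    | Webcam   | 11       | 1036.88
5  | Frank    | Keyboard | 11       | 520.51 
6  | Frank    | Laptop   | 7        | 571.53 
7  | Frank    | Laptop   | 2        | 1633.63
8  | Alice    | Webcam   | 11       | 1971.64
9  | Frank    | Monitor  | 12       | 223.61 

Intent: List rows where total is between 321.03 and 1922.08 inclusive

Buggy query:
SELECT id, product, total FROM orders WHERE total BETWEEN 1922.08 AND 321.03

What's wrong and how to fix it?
Bug: BETWEEN expects the lower bound first; with 1922.08 AND 321.03 the range is empty

Fix: Swap the bounds so the smaller value comes first

Corrected query:
SELECT id, product, total FROM orders WHERE total BETWEEN 321.03 AND 1922.08

Result:
id | product  | total  
---+----------+--------
1  | Mouse    | 1234.82
2  | Laptop   | 607.69 
3  | Phone    | 1517.16
4  | Webcam   | 1036.88
5  | Keyboard | 520.51 
6  | Laptop   | 571.53 
7  | Laptop   | 1633.63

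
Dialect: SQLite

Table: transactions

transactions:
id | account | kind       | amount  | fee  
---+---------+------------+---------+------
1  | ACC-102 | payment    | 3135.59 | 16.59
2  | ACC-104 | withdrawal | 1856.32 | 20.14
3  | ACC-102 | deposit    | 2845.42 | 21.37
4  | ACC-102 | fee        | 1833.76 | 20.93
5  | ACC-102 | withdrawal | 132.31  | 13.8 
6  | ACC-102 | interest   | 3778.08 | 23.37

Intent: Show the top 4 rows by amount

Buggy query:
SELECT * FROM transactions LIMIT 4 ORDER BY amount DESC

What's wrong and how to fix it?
Bug: ORDER BY cannot follow LIMIT; LIMIT is the final clause

Fix: Swap the clauses: ORDER BY first, then LIMIT

Corrected query:
SELECT * FROM transactions ORDER BY amount DESC LIMIT 4

Result:
id | account | kind       | amount  | fee  
---+---------+------------+---------+------
6  | ACC-102 | interest   | 3778.08 | 23.37
1  | ACC-102 | payment    | 3135.59 | 16.59
3  | ACC-102 | deposit    | 2845.42 | 21.37
2  | ACC-104 | withdrawal | 1856.32 | 20.14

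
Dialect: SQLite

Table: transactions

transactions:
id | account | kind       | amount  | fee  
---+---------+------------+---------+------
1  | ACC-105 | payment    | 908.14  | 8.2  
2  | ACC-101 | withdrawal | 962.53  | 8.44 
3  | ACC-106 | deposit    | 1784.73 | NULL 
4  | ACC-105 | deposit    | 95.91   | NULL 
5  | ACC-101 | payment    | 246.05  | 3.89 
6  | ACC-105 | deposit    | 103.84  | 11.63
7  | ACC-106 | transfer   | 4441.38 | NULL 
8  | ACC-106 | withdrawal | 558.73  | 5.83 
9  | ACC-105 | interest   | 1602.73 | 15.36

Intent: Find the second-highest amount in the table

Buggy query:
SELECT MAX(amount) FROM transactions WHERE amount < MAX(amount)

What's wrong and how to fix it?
Bug: The inner MAX is an aggregate inside WHERE, which is not allowed

Fix: Put the inner MAX in a scalar subquery

Corrected query:
SELECT MAX(amount) FROM transactions WHERE amount < (SELECT MAX(amount) FROM transactions)

Result:
MAX(amount)
-----------
1784.73    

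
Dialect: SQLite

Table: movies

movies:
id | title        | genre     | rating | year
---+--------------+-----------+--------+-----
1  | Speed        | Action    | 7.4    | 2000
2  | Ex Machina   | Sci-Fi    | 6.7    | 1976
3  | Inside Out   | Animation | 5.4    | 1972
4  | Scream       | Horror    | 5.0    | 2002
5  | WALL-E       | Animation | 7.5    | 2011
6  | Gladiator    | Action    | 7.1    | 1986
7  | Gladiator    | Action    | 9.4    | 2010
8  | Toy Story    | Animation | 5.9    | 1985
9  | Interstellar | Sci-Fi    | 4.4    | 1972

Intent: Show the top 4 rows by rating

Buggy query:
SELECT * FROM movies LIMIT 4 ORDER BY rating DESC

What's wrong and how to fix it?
Bug: ORDER BY cannot follow LIMIT; LIMIT is the final clause

Fix: Swap the clauses: ORDER BY first, then LIMIT

Corrected query:
SELECT * FROM movies ORDER BY rating DESC LIMIT 4

Result:
id | title     | genre     | rating | year
---+-----------+-----------+--------+-----
7  | Gladiator | Action    | 9.4    | 2010
5  | WALL-E    | Animation | 7.5    | 2011
1  | Speed     | Action    | 7.4    | 2000
6  | Gladiator | Action    | 7.1    | 1986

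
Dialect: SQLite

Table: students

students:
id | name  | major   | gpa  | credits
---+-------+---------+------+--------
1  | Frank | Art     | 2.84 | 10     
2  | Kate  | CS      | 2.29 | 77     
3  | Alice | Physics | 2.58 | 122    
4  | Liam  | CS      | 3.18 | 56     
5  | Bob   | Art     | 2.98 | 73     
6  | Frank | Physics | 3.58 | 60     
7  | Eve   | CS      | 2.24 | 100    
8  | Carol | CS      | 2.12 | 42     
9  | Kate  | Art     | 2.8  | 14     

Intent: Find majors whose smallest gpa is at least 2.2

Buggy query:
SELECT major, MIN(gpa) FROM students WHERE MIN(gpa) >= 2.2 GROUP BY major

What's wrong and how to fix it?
Bug: Aggregates like MIN are computed per group after WHERE runs

Fix: Replace WHERE with HAVING after the GROUP BY

Corrected query:
SELECT major, MIN(gpa) FROM students GROUP BY major HAVING MIN(gpa) >= 2.2

Result:
major   | MIN(gpa)
--------+---------
Art     | 2.8     
Physics | 2.58    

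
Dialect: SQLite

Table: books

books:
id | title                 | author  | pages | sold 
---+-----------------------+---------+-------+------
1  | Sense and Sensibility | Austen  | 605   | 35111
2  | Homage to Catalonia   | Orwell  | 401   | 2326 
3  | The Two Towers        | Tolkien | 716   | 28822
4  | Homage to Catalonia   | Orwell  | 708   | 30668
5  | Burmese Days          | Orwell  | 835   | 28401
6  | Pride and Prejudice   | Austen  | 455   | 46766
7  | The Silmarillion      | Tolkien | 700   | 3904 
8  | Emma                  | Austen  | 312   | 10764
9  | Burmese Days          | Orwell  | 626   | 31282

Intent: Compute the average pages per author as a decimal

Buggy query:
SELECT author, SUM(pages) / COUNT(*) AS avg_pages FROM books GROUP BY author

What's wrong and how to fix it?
Bug: SUM(pages) and COUNT(*) are both integers; the division truncates the fractional part

Fix: Cast one side to REAL so the division keeps the fractional part

Corrected query:
SELECT author, SUM(pages) * 1.0 / COUNT(*) AS avg_pages FROM books GROUP BY author

Result:
author  | avg_pages 
--------+-----------
Austen  | 457.333333
Orwell  | 642.5     
Tolkien | 708       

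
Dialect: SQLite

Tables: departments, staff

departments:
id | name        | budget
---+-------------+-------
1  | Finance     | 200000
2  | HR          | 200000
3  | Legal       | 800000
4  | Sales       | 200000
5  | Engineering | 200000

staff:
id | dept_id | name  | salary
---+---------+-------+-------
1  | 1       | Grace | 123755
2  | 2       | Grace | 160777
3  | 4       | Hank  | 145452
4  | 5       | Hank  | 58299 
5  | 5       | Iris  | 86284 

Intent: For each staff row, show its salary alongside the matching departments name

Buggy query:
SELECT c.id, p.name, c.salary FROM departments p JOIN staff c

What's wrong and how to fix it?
Bug: JOIN with no ON clause produces a cartesian product; every staff row pairs with every departments row

Fix: Specify the join condition linking the foreign key to the parent id

Corrected query:
SELECT c.id, p.name, c.salary FROM departments p JOIN staff c ON c.dept_id = p.id

Result:
id | name        | salary
---+-------------+-------
1  | Finance     | 123755
2  | HR          | 160777
3  | Sales       | 145452
4  | Engineering | 58299 
5  | Engineering | 86284 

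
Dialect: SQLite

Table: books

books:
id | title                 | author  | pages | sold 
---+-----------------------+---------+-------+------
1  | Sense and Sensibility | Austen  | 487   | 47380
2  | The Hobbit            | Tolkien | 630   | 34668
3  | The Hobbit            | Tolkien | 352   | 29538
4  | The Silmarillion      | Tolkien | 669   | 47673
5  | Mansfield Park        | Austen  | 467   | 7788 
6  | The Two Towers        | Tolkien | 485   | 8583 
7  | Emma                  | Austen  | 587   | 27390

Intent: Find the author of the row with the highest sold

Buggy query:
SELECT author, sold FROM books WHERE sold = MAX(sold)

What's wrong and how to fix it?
Bug: WHERE is evaluated per row; an aggregate over the whole table isn't defined there

Fix: Wrap MAX in a scalar subquery so WHERE compares against a single value

Corrected query:
SELECT author, sold FROM books WHERE sold = (SELECT MAX(sold) FROM books)

Result:
author  | sold 
--------+------
Tolkien | 47673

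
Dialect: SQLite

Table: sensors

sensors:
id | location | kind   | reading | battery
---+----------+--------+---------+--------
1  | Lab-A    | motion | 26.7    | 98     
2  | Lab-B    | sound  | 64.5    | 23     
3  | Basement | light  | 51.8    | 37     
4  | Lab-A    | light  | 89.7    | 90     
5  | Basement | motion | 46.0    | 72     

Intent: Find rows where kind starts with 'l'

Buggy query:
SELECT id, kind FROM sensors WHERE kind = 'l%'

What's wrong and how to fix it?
Bug: Wildcards only work with LIKE; '=' treats '%' as a literal character

Fix: Replace '=' with LIKE so 'l%' is treated as a pattern

Corrected query:
SELECT id, kind FROM sensors WHERE kind LIKE 'l%'

Result:
id | kind 
---+------
3  | light
4  | light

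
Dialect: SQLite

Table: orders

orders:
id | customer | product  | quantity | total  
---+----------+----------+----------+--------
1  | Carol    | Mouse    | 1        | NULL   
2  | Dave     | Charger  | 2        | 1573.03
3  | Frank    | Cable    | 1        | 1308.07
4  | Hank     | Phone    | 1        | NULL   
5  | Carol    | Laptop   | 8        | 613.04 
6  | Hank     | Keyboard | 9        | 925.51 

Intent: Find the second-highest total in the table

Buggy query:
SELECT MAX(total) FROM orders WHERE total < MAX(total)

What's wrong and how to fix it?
Bug: MAX(total) on the right of the comparison is an aggregate-in-WHERE error

Fix: Compute the overall MAX in a subquery, then take MAX of rows below it

Corrected query:
SELECT MAX(total) FROM orders WHERE total < (SELECT MAX(total) FROM orders)

Result:
MAX(total)
----------
1308.07   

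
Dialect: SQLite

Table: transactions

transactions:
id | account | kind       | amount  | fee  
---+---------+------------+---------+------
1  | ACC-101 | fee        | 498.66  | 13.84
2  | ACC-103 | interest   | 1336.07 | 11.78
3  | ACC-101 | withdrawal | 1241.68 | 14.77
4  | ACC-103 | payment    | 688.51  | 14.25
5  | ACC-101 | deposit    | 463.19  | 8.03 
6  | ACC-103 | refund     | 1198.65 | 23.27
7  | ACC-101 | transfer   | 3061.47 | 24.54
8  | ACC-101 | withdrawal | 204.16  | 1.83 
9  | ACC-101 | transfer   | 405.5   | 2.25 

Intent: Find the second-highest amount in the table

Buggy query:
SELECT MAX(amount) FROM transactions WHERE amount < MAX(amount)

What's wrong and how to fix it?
Bug: MAX(amount) on the right of the comparison is an aggregate-in-WHERE error

Fix: Compute the overall MAX in a subquery, then take MAX of rows below it

Corrected query:
SELECT MAX(amount) FROM transactions WHERE amount < (SELECT MAX(amount) FROM transactions)

Result:
MAX(amount)
-----------
1336.07    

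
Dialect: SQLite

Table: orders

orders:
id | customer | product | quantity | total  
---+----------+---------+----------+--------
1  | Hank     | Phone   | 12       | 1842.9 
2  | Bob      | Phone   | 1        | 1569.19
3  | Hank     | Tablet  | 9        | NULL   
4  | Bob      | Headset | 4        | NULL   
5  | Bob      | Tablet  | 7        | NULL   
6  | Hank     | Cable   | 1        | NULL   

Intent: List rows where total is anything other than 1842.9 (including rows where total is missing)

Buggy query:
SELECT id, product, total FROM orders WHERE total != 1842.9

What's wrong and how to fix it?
Bug: 'total != 1842.9' is unknown when total is NULL, so NULL rows are silently excluded

Fix: Handle NULL separately with IS NULL alongside the inequality

Corrected query:
SELECT id, product, total FROM orders WHERE total != 1842.9 OR total IS NULL

Result:
id | product | total  
---+---------+--------
2  | Phone   | 1569.19
3  | Tablet  | NULL   
4  | Headset | NULL   
5  | Tablet  | NULL   
6  | Cable   | NULL   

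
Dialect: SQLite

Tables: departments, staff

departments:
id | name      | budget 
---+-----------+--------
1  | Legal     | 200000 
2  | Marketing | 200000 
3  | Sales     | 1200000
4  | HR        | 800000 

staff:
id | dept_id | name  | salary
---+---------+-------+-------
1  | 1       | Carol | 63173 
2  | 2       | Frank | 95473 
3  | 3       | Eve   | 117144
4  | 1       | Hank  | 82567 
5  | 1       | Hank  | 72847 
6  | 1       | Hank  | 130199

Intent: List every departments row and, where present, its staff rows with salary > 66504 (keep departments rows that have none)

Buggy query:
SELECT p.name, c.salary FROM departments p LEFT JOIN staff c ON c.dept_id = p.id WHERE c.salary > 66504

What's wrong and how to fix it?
Bug: A WHERE condition on the right-hand table after LEFT JOIN drops unmatched parents

Fix: Put 'c.salary > 66504' in the JOIN's ON clause instead of WHERE

Corrected query:
SELECT p.name, c.salary FROM departments p LEFT JOIN staff c ON c.dept_id = p.id AND c.salary > 66504

Result:
name      | salary
----------+-------
Legal     | 72847 
Legal     | 82567 
Legal     | 130199
Marketing | 95473 
Sales     | 117144
HR        | NULL  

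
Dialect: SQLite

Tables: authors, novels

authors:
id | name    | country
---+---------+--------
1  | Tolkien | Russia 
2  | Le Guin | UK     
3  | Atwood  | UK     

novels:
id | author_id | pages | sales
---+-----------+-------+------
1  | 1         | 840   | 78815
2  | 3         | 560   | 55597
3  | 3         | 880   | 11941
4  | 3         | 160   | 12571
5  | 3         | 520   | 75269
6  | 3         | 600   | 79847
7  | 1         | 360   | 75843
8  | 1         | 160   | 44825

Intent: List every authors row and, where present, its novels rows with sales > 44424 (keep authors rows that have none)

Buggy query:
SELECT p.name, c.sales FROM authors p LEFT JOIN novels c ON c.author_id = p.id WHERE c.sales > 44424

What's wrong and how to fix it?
Bug: A WHERE condition on the right-hand table after LEFT JOIN drops unmatched parents

Fix: Move the right-table condition into the ON clause so unmatched parents are kept

Corrected query:
SELECT p.name, c.sales FROM authors p LEFT JOIN novels c ON c.author_id = p.id AND c.sales > 44424

Result:
name    | sales
--------+------
Tolkien | 44825
Tolkien | 75843
Tolkien | 78815
Le Guin | NULL 
Atwood  | 55597
Atwood  | 75269
Atwood  | 79847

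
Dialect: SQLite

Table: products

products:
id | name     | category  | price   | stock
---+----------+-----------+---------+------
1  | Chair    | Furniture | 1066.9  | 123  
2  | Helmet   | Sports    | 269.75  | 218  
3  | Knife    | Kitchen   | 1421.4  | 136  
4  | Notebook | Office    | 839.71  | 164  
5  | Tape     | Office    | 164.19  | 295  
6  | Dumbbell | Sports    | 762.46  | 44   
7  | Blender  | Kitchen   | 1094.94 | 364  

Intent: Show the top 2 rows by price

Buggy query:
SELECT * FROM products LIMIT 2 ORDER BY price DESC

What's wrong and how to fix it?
Bug: ORDER BY cannot follow LIMIT; LIMIT is the final clause

Fix: Sort with ORDER BY, then apply LIMIT

Corrected query:
SELECT * FROM products ORDER BY price DESC LIMIT 2

Result:
id | name    | category | price   | stock
---+---------+----------+---------+------
3  | Knife   | Kitchen  | 1421.4  | 136  
7  | Blender | Kitchen  | 1094.94 | 364  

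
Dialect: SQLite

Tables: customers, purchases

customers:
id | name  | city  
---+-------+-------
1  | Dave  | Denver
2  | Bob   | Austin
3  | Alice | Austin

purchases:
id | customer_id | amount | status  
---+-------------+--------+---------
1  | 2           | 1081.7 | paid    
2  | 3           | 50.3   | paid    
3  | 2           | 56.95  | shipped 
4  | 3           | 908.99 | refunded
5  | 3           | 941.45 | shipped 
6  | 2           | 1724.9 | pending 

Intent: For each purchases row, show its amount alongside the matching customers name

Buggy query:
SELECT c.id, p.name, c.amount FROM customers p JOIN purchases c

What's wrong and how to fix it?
Bug: Missing join condition: each purchases row is matched to all customers rows instead of just its own

Fix: Specify the join condition linking the foreign key to the parent id

Corrected query:
SELECT c.id, p.name, c.amount FROM customers p JOIN purchases c ON c.customer_id = p.id

Result:
id | name  | amount
---+-------+-------
1  | Bob   | 1081.7
2  | Alice | 50.3  
3  | Bob   | 56.95 
4  | Alice | 908.99
5  | Alice | 941.45
6  | Bob   | 1724.9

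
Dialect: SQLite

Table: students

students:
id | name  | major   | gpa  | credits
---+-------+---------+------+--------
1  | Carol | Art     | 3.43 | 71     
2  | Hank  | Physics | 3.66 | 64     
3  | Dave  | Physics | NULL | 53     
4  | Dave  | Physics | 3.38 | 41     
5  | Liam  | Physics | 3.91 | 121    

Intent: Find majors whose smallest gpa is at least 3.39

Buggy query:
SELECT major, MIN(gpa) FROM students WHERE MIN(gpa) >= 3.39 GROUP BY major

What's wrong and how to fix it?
Bug: Aggregates like MIN are computed per group after WHERE runs

Fix: Use HAVING for the per-group MIN condition

Corrected query:
SELECT major, MIN(gpa) FROM students GROUP BY major HAVING MIN(gpa) >= 3.39

Result:
major | MIN(gpa)
------+---------
Art   | 3.43    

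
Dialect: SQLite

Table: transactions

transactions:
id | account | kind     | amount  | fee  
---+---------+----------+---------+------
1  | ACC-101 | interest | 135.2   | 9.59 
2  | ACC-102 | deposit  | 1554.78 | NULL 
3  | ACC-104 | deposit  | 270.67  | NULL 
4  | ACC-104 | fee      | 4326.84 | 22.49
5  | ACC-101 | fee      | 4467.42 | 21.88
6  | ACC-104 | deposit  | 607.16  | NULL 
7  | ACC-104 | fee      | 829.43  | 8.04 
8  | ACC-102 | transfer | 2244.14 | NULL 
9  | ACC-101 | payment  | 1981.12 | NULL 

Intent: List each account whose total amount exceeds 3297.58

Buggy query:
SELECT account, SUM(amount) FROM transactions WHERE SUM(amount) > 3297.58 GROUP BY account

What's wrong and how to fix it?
Bug: WHERE runs before GROUP BY, so aggregates aren't available there

Fix: Move the aggregate condition to a HAVING clause

Corrected query:
SELECT account, SUM(amount) FROM transactions GROUP BY account HAVING SUM(amount) > 3297.58

Result:
account | SUM(amount)
--------+------------
ACC-101 | 6583.74    
ACC-102 | 3798.92    
ACC-104 | 6034.1     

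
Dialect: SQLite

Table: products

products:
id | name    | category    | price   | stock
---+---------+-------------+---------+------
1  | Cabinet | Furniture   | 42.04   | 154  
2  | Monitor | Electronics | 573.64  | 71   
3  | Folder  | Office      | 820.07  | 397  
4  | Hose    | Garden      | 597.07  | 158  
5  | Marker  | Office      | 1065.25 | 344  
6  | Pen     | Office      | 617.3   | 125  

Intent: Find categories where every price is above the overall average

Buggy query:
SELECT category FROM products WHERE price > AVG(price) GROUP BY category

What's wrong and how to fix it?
Bug: WHERE evaluates per row before aggregation, so AVG() is unavailable

Fix: Use a subquery for AVG and a HAVING MIN(...) filter so the condition holds for every row in the group

Corrected query:
SELECT category FROM products GROUP BY category HAVING MIN(price) > (SELECT AVG(price) FROM products)

Result:
(no rows)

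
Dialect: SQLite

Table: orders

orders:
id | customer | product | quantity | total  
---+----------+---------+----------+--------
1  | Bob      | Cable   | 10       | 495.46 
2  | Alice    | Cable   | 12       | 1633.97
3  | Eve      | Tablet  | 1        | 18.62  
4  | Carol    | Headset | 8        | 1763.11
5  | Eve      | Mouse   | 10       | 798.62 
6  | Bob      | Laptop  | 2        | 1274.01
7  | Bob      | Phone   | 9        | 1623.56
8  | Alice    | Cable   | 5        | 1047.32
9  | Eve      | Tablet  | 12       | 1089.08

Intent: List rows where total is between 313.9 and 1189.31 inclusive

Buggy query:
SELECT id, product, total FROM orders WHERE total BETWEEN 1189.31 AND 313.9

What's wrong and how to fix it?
Bug: The bounds are reversed; BETWEEN a AND b requires a <= b to match anything

Fix: Write BETWEEN 313.9 AND 1189.31

Corrected query:
SELECT id, product, total FROM orders WHERE total BETWEEN 313.9 AND 1189.31

Result:
id | product | total  
---+---------+--------
1  | Cable   | 495.46 
5  | Mouse   | 798.62 
8  | Cable   | 1047.32
9  | Tablet  | 1089.08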